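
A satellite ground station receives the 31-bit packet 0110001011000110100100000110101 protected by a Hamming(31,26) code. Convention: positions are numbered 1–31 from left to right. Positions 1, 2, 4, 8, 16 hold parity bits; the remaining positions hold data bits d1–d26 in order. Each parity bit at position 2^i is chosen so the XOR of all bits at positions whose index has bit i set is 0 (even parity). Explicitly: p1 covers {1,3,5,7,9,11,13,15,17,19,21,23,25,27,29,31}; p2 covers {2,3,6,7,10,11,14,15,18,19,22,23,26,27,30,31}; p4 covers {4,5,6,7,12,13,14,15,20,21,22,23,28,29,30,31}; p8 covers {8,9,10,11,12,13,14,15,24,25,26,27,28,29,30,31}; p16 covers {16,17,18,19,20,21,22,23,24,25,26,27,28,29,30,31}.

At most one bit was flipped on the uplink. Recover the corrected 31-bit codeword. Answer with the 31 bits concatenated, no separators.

s1 (pos 1,3,5,7,9,11,13,15,17,19,21,23,25,27,29,31): 0⊕1⊕0⊕1⊕1⊕0⊕0⊕1⊕1⊕0⊕0⊕0⊕0⊕1⊕1⊕1 = 0
s2 (pos 2,3,6,7,10,11,14,15,18,19,22,23,26,27,30,31): 1⊕1⊕0⊕1⊕1⊕0⊕1⊕1⊕0⊕0⊕0⊕0⊕1⊕1⊕0⊕1 = 1
s4 (pos 4,5,6,7,12,13,14,15,20,21,22,23,28,29,30,31): 0⊕0⊕0⊕1⊕0⊕0⊕1⊕1⊕1⊕0⊕0⊕0⊕0⊕1⊕0⊕1 = 0
s8 (pos 8,9,10,11,12,13,14,15,24,25,26,27,28,29,30,31): 0⊕1⊕1⊕0⊕0⊕0⊕1⊕1⊕0⊕0⊕1⊕1⊕0⊕1⊕0⊕1 = 0
s16 (pos 16,17,18,19,20,21,22,23,24,25,26,27,28,29,30,31): 0⊕1⊕0⊕0⊕1⊕0⊕0⊕0⊕0⊕0⊕1⊕1⊕0⊕1⊕0⊕1 = 0
Syndrome s16…s1 = 00010 → error at position 2.
Flip position 2: 0110001011000110100100000110101 → 0010001011000110100100000110101

0010001011000110100100000110101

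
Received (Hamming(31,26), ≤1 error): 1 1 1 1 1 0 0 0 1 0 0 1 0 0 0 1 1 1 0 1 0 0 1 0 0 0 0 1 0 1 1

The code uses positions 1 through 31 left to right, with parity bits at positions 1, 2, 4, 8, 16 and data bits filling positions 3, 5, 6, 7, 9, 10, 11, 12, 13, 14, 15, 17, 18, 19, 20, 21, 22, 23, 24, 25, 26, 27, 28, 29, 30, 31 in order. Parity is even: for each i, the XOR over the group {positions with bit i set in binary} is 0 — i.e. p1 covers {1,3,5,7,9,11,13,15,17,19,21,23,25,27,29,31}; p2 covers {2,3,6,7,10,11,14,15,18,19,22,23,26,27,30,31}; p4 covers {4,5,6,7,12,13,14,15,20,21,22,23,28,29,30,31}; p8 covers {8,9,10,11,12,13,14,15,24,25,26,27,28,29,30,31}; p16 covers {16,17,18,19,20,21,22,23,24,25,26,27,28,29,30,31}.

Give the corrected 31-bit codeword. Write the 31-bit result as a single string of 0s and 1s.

s1 (pos 1,3,5,7,9,11,13,15,17,19,21,23,25,27,29,31): 1⊕1⊕1⊕0⊕1⊕0⊕0⊕0⊕1⊕0⊕0⊕1⊕0⊕0⊕0⊕1 = 1
s2 (pos 2,3,6,7,10,11,14,15,18,19,22,23,26,27,30,31): 1⊕1⊕0⊕0⊕0⊕0⊕0⊕0⊕1⊕0⊕0⊕1⊕0⊕0⊕1⊕1 = 0
s4 (pos 4,5,6,7,12,13,14,15,20,21,22,23,28,29,30,31): 1⊕1⊕0⊕0⊕1⊕0⊕0⊕0⊕1⊕0⊕0⊕1⊕1⊕0⊕1⊕1 = 0
s8 (pos 8,9,10,11,12,13,14,15,24,25,26,27,28,29,30,31): 0⊕1⊕0⊕0⊕1⊕0⊕0⊕0⊕0⊕0⊕0⊕0⊕1⊕0⊕1⊕1 = 1
s16 (pos 16,17,18,19,20,21,22,23,24,25,26,27,28,29,30,31): 1⊕1⊕1⊕0⊕1⊕0⊕0⊕1⊕0⊕0⊕0⊕0⊕1⊕0⊕1⊕1 = 0
Syndrome s16…s1 = 01001 → error at position 9.
Flip position 9: 1111100010010001110100100001011 → 1111100000010001110100100001011

1111100000010001110100100001011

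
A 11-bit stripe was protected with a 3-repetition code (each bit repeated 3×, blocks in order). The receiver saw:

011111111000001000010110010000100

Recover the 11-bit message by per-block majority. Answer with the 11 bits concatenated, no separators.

Block 1 (011): 2 ones → 1
Block 2 (111): 3 ones → 1
Block 3 (111): 3 ones → 1
Block 4 (000): 0 ones → 0
Block 5 (001): 1 one → 0
Block 6 (000): 0 ones → 0
Block 7 (010): 1 one → 0
Block 8 (110): 2 ones → 1
Block 9 (010): 1 one → 0
Block 10 (000): 0 ones → 0
Block 11 (100): 1 one → 0

11100001000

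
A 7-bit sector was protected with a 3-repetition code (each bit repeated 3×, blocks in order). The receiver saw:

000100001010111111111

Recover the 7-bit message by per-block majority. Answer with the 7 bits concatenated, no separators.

Block 1 (000): 0 ones → 0
Block 2 (100): 1 one → 0
Block 3 (001): 1 one → 0
Block 4 (010): 1 one → 0
Block 5 (111): 3 ones → 1
Block 6 (111): 3 ones → 1
Block 7 (111): 3 ones → 1

0000111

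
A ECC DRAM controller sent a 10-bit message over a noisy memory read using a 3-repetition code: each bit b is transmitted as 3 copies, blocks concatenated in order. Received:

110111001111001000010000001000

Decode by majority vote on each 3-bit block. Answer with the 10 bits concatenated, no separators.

1101000000

Block 1 (110): 2 ones → 1
Block 2 (111): 3 ones → 1
Block 3 (001): 1 one → 0
Block 4 (111): 3 ones → 1
Block 5 (001): 1 one → 0
Block 6 (000): 0 ones → 0
Block 7 (010): 1 one → 0
Block 8 (000): 0 ones → 0
Block 9 (001): 1 one → 0
Block 10 (000): 0 ones → 0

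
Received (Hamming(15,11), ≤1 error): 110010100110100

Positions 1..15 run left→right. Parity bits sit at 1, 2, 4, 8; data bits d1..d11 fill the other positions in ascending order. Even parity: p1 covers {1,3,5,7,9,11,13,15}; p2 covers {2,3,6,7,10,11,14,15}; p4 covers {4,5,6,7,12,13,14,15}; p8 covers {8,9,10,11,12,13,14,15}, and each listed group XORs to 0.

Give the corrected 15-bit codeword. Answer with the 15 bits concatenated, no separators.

s1 (pos 1,3,5,7,9,11,13,15): 1⊕0⊕1⊕1⊕0⊕1⊕1⊕0 = 1
s2 (pos 2,3,6,7,10,11,14,15): 1⊕0⊕0⊕1⊕1⊕1⊕0⊕0 = 0
s4 (pos 4,5,6,7,12,13,14,15): 0⊕1⊕0⊕1⊕0⊕1⊕0⊕0 = 1
s8 (pos 8,9,10,11,12,13,14,15): 0⊕0⊕1⊕1⊕0⊕1⊕0⊕0 = 1
Syndrome s8…s1 = 1101 → error at position 13.
Flip position 13: 110010100110100 → 110010100110000

110010100110000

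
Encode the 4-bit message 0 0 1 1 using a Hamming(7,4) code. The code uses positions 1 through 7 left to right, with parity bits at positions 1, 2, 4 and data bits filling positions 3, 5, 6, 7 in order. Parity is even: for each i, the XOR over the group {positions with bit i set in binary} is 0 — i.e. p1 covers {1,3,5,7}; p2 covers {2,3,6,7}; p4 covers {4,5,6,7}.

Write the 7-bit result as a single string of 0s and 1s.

Place data at non-parity positions: p1 p2 0 p4 0 1 1
p1 (pos 1,3,5,7): XOR of data positions = 0⊕0⊕1 = 1
p2 (pos 2,3,6,7): XOR of data positions = 0⊕1⊕1 = 0
p4 (pos 4,5,6,7): XOR of data positions = 0⊕1⊕1 = 0
Codeword: 1000011

1000011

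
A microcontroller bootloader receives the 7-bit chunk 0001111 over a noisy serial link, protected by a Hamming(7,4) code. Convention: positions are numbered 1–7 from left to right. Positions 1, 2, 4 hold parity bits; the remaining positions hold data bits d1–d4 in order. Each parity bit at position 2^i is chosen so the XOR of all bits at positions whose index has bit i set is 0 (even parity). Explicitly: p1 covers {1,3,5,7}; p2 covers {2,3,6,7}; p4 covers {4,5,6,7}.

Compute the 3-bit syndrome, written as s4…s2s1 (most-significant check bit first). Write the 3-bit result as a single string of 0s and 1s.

000

s1 (pos 1,3,5,7): 0⊕0⊕1⊕1 = 0
s2 (pos 2,3,6,7): 0⊕0⊕1⊕1 = 0
s4 (pos 4,5,6,7): 1⊕1⊕1⊕1 = 0
Syndrome s4…s1 = 000 → no error.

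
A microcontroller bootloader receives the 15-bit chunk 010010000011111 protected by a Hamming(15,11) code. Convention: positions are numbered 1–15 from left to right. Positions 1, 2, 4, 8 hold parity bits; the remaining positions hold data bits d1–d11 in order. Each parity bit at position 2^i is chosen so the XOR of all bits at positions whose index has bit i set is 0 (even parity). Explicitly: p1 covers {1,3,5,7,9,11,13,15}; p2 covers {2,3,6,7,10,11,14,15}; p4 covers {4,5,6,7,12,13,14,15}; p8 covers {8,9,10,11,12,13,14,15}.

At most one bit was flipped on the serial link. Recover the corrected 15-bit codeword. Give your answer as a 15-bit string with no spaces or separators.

s1 (pos 1,3,5,7,9,11,13,15): 0⊕0⊕1⊕0⊕0⊕1⊕1⊕1 = 0
s2 (pos 2,3,6,7,10,11,14,15): 1⊕0⊕0⊕0⊕0⊕1⊕1⊕1 = 0
s4 (pos 4,5,6,7,12,13,14,15): 0⊕1⊕0⊕0⊕1⊕1⊕1⊕1 = 1
s8 (pos 8,9,10,11,12,13,14,15): 0⊕0⊕0⊕1⊕1⊕1⊕1⊕1 = 1
Syndrome s8…s1 = 1100 → error at position 12.
Flip position 12: 010010000011111 → 010010000010111

010010000010111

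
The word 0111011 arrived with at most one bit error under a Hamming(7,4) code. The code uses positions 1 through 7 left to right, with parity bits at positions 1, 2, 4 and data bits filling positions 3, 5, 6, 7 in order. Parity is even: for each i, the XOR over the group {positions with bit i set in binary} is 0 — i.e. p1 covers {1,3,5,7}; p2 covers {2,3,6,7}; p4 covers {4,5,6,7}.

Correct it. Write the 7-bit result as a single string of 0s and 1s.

s1 (pos 1,3,5,7): 0⊕1⊕0⊕1 = 0
s2 (pos 2,3,6,7): 1⊕1⊕1⊕1 = 0
s4 (pos 4,5,6,7): 1⊕0⊕1⊕1 = 1
Syndrome s4…s1 = 100 → error at position 4.
Flip position 4: 0111011 → 0110011

0110011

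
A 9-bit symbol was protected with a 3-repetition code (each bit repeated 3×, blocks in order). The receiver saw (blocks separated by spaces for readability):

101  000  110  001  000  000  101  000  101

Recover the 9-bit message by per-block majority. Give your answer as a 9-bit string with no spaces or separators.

101000101

Block 1 (101): 2 ones → 1
Block 2 (000): 0 ones → 0
Block 3 (110): 2 ones → 1
Block 4 (001): 1 one → 0
Block 5 (000): 0 ones → 0
Block 6 (000): 0 ones → 0
Block 7 (101): 2 ones → 1
Block 8 (000): 0 ones → 0
Block 9 (101): 2 ones → 1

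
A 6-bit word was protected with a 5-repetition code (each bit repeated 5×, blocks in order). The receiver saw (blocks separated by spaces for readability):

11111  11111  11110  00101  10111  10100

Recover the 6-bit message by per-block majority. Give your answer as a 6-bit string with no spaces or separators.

Block 1 (11111): 5 ones → 1
Block 2 (11111): 5 ones → 1
Block 3 (11110): 4 ones → 1
Block 4 (00101): 2 ones → 0
Block 5 (10111): 4 ones → 1
Block 6 (10100): 2 ones → 0

111010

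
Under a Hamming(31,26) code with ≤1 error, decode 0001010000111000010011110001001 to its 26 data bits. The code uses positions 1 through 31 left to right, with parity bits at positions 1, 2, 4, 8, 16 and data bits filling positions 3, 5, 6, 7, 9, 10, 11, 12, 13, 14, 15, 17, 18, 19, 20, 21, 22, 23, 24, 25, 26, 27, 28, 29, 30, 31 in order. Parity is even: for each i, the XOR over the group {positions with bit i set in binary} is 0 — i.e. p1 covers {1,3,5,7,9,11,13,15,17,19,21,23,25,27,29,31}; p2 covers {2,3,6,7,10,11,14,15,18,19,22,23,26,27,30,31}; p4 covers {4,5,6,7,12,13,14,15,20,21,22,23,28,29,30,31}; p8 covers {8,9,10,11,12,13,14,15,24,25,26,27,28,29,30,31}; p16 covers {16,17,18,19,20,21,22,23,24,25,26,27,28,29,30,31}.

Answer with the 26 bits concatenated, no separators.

s1 (pos 1,3,5,7,9,11,13,15,17,19,21,23,25,27,29,31): 0⊕0⊕0⊕0⊕0⊕1⊕1⊕0⊕0⊕0⊕1⊕1⊕0⊕0⊕0⊕1 = 1
s2 (pos 2,3,6,7,10,11,14,15,18,19,22,23,26,27,30,31): 0⊕0⊕1⊕0⊕0⊕1⊕0⊕0⊕1⊕0⊕1⊕1⊕0⊕0⊕0⊕1 = 0
s4 (pos 4,5,6,7,12,13,14,15,20,21,22,23,28,29,30,31): 1⊕0⊕1⊕0⊕1⊕1⊕0⊕0⊕0⊕1⊕1⊕1⊕1⊕0⊕0⊕1 = 1
s8 (pos 8,9,10,11,12,13,14,15,24,25,26,27,28,29,30,31): 0⊕0⊕0⊕1⊕1⊕1⊕0⊕0⊕1⊕0⊕0⊕0⊕1⊕0⊕0⊕1 = 0
s16 (pos 16,17,18,19,20,21,22,23,24,25,26,27,28,29,30,31): 0⊕0⊕1⊕0⊕0⊕1⊕1⊕1⊕1⊕0⊕0⊕0⊕1⊕0⊕0⊕1 = 1
Syndrome s16…s1 = 10101 → error at position 21.
Flip position 21: 0001010000111000010011110001001 → 0001010000111000010001110001001
Read data bits from positions 3,5,6,7,9,10,11,12,13,14,15,17,18,19,20,21,22,23,24,25,26,27,28,29,30,31: 00100011100010001110001001

00100011100010001110001001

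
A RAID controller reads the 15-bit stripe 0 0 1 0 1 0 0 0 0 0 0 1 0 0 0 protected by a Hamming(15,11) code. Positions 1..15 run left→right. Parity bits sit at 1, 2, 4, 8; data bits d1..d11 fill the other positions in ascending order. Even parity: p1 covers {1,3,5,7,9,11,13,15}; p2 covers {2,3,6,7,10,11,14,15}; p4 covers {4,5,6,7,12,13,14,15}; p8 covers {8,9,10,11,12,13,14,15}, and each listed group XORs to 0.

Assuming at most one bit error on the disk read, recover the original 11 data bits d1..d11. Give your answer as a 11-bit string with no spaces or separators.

11000101000

s1 (pos 1,3,5,7,9,11,13,15): 0⊕1⊕1⊕0⊕0⊕0⊕0⊕0 = 0
s2 (pos 2,3,6,7,10,11,14,15): 0⊕1⊕0⊕0⊕0⊕0⊕0⊕0 = 1
s4 (pos 4,5,6,7,12,13,14,15): 0⊕1⊕0⊕0⊕1⊕0⊕0⊕0 = 0
s8 (pos 8,9,10,11,12,13,14,15): 0⊕0⊕0⊕0⊕1⊕0⊕0⊕0 = 1
Syndrome s8…s1 = 1010 → error at position 10.
Flip position 10: 001010000001000 → 001010000101000
Read data bits from positions 3,5,6,7,9,10,11,12,13,14,15: 11000101000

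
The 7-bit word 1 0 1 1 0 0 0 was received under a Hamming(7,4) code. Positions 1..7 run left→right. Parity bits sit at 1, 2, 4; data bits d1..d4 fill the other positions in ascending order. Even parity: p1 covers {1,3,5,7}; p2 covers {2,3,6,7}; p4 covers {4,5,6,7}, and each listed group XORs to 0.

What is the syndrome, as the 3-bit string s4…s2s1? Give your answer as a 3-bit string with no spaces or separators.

s1 (pos 1,3,5,7): 1⊕1⊕0⊕0 = 0
s2 (pos 2,3,6,7): 0⊕1⊕0⊕0 = 1
s4 (pos 4,5,6,7): 1⊕0⊕0⊕0 = 1
Syndrome s4…s1 = 110 → error at position 6.

110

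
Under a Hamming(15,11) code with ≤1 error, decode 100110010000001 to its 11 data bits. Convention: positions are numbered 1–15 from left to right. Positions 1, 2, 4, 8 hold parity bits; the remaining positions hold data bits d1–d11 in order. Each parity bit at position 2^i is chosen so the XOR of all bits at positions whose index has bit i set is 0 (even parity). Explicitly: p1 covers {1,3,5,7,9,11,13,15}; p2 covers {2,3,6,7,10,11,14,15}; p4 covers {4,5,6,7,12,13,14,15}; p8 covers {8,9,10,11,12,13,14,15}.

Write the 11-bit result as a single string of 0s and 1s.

01010000001

s1 (pos 1,3,5,7,9,11,13,15): 1⊕0⊕1⊕0⊕0⊕0⊕0⊕1 = 1
s2 (pos 2,3,6,7,10,11,14,15): 0⊕0⊕0⊕0⊕0⊕0⊕0⊕1 = 1
s4 (pos 4,5,6,7,12,13,14,15): 1⊕1⊕0⊕0⊕0⊕0⊕0⊕1 = 1
s8 (pos 8,9,10,11,12,13,14,15): 1⊕0⊕0⊕0⊕0⊕0⊕0⊕1 = 0
Syndrome s8…s1 = 0111 → error at position 7.
Flip position 7: 100110010000001 → 100110110000001
Read data bits from positions 3,5,6,7,9,10,11,12,13,14,15: 01010000001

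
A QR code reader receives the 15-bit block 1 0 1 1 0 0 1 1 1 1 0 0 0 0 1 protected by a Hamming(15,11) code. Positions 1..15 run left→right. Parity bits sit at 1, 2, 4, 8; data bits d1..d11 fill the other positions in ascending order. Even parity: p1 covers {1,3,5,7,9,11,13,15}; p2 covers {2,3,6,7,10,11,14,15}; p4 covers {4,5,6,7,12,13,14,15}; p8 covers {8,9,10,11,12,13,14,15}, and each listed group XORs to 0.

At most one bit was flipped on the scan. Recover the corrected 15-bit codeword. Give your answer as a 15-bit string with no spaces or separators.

101110111100001

s1 (pos 1,3,5,7,9,11,13,15): 1⊕1⊕0⊕1⊕1⊕0⊕0⊕1 = 1
s2 (pos 2,3,6,7,10,11,14,15): 0⊕1⊕0⊕1⊕1⊕0⊕0⊕1 = 0
s4 (pos 4,5,6,7,12,13,14,15): 1⊕0⊕0⊕1⊕0⊕0⊕0⊕1 = 1
s8 (pos 8,9,10,11,12,13,14,15): 1⊕1⊕1⊕0⊕0⊕0⊕0⊕1 = 0
Syndrome s8…s1 = 0101 → error at position 5.
Flip position 5: 101100111100001 → 101110111100001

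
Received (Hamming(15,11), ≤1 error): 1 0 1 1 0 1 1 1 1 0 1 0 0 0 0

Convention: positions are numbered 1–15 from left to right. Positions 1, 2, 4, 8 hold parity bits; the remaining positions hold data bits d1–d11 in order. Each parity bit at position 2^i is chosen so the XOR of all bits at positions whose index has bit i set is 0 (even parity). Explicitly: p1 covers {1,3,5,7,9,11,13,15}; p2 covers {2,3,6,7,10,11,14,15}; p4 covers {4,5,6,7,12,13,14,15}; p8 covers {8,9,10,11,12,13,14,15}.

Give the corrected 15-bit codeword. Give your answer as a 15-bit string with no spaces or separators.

s1 (pos 1,3,5,7,9,11,13,15): 1⊕1⊕0⊕1⊕1⊕1⊕0⊕0 = 1
s2 (pos 2,3,6,7,10,11,14,15): 0⊕1⊕1⊕1⊕0⊕1⊕0⊕0 = 0
s4 (pos 4,5,6,7,12,13,14,15): 1⊕0⊕1⊕1⊕0⊕0⊕0⊕0 = 1
s8 (pos 8,9,10,11,12,13,14,15): 1⊕1⊕0⊕1⊕0⊕0⊕0⊕0 = 1
Syndrome s8…s1 = 1101 → error at position 13.
Flip position 13: 101101111010000 → 101101111010100

101101111010100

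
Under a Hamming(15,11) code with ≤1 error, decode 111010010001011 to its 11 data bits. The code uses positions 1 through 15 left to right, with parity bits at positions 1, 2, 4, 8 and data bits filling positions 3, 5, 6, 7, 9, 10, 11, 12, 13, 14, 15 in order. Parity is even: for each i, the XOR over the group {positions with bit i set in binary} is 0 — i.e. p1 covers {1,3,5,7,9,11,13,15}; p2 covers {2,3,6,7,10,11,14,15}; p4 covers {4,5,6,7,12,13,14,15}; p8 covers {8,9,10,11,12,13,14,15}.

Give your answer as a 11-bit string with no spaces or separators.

11000001011

s1 (pos 1,3,5,7,9,11,13,15): 1⊕1⊕1⊕0⊕0⊕0⊕0⊕1 = 0
s2 (pos 2,3,6,7,10,11,14,15): 1⊕1⊕0⊕0⊕0⊕0⊕1⊕1 = 0
s4 (pos 4,5,6,7,12,13,14,15): 0⊕1⊕0⊕0⊕1⊕0⊕1⊕1 = 0
s8 (pos 8,9,10,11,12,13,14,15): 1⊕0⊕0⊕0⊕1⊕0⊕1⊕1 = 0
Syndrome s8…s1 = 0000 → no error.
Read data bits from positions 3,5,6,7,9,10,11,12,13,14,15: 11000001011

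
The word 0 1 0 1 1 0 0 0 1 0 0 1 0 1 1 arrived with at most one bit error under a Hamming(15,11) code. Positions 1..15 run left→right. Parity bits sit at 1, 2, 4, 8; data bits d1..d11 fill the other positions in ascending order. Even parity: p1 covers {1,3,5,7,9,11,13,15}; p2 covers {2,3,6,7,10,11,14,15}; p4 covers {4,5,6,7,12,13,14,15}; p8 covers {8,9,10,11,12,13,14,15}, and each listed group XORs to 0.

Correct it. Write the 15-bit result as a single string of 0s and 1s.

010110101001011

s1 (pos 1,3,5,7,9,11,13,15): 0⊕0⊕1⊕0⊕1⊕0⊕0⊕1 = 1
s2 (pos 2,3,6,7,10,11,14,15): 1⊕0⊕0⊕0⊕0⊕0⊕1⊕1 = 1
s4 (pos 4,5,6,7,12,13,14,15): 1⊕1⊕0⊕0⊕1⊕0⊕1⊕1 = 1
s8 (pos 8,9,10,11,12,13,14,15): 0⊕1⊕0⊕0⊕1⊕0⊕1⊕1 = 0
Syndrome s8…s1 = 0111 → error at position 7.
Flip position 7: 010110001001011 → 010110101001011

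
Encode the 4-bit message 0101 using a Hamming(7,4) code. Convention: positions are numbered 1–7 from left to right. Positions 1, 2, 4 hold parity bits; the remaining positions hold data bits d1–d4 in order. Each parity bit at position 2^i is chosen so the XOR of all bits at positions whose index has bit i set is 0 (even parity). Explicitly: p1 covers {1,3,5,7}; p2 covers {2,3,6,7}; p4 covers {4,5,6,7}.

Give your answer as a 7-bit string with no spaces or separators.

0100101

Place data at non-parity positions: p1 p2 0 p4 1 0 1
p1 (pos 1,3,5,7): XOR of data positions = 0⊕1⊕1 = 0
p2 (pos 2,3,6,7): XOR of data positions = 0⊕0⊕1 = 1
p4 (pos 4,5,6,7): XOR of data positions = 1⊕0⊕1 = 0
Codeword: 0100101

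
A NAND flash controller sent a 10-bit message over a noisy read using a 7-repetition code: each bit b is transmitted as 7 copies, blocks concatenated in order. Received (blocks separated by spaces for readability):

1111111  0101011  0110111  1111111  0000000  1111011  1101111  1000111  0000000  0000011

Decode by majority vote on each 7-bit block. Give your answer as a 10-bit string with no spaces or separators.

Block 1 (1111111): 7 ones → 1
Block 2 (0101011): 4 ones → 1
Block 3 (0110111): 5 ones → 1
Block 4 (1111111): 7 ones → 1
Block 5 (0000000): 0 ones → 0
Block 6 (1111011): 6 ones → 1
Block 7 (1101111): 6 ones → 1
Block 8 (1000111): 4 ones → 1
Block 9 (0000000): 0 ones → 0
Block 10 (0000011): 2 ones → 0

1111011100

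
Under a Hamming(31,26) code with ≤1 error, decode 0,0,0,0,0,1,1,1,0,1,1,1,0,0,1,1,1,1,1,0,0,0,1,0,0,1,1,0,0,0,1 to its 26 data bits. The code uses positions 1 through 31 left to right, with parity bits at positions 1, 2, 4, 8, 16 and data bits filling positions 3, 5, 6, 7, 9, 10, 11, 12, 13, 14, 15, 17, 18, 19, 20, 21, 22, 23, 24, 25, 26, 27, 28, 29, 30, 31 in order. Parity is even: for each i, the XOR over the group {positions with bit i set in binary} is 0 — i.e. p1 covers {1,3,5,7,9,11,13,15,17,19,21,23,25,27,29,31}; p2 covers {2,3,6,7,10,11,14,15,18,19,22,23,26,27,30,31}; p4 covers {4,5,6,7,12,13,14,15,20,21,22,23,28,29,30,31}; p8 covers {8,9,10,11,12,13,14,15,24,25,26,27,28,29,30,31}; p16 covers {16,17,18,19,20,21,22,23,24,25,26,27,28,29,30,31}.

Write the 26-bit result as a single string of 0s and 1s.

00110111001111000100110001

s1 (pos 1,3,5,7,9,11,13,15,17,19,21,23,25,27,29,31): 0⊕0⊕0⊕1⊕0⊕1⊕0⊕1⊕1⊕1⊕0⊕1⊕0⊕1⊕0⊕1 = 0
s2 (pos 2,3,6,7,10,11,14,15,18,19,22,23,26,27,30,31): 0⊕0⊕1⊕1⊕1⊕1⊕0⊕1⊕1⊕1⊕0⊕1⊕1⊕1⊕0⊕1 = 1
s4 (pos 4,5,6,7,12,13,14,15,20,21,22,23,28,29,30,31): 0⊕0⊕1⊕1⊕1⊕0⊕0⊕1⊕0⊕0⊕0⊕1⊕0⊕0⊕0⊕1 = 0
s8 (pos 8,9,10,11,12,13,14,15,24,25,26,27,28,29,30,31): 1⊕0⊕1⊕1⊕1⊕0⊕0⊕1⊕0⊕0⊕1⊕1⊕0⊕0⊕0⊕1 = 0
s16 (pos 16,17,18,19,20,21,22,23,24,25,26,27,28,29,30,31): 1⊕1⊕1⊕1⊕0⊕0⊕0⊕1⊕0⊕0⊕1⊕1⊕0⊕0⊕0⊕1 = 0
Syndrome s16…s1 = 00010 → error at position 2.
Flip position 2: 0000011101110011111000100110001 → 0100011101110011111000100110001
Read data bits from positions 3,5,6,7,9,10,11,12,13,14,15,17,18,19,20,21,22,23,24,25,26,27,28,29,30,31: 00110111001111000100110001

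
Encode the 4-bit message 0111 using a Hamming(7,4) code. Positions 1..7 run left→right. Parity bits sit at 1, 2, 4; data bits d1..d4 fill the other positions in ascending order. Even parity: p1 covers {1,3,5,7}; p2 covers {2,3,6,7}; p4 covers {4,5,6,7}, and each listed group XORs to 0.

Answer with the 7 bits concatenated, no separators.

0001111

Place data at non-parity positions: p1 p2 0 p4 1 1 1
p1 (pos 1,3,5,7): XOR of data positions = 0⊕1⊕1 = 0
p2 (pos 2,3,6,7): XOR of data positions = 0⊕1⊕1 = 0
p4 (pos 4,5,6,7): XOR of data positions = 1⊕1⊕1 = 1
Codeword: 0001111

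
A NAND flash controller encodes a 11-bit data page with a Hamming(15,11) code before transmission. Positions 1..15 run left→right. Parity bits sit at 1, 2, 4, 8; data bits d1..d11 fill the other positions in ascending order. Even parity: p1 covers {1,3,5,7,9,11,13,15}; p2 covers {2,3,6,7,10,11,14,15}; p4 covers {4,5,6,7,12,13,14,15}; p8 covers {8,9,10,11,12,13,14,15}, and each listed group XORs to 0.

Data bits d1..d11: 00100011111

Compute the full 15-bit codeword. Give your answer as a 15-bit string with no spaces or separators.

100101010011111

Place data at non-parity positions: p1 p2 0 p4 0 1 0 p8 0 0 1 1 1 1 1
p1 (pos 1,3,5,7,9,11,13,15): XOR of data positions = 0⊕0⊕0⊕0⊕1⊕1⊕1 = 1
p2 (pos 2,3,6,7,10,11,14,15): XOR of data positions = 0⊕1⊕0⊕0⊕1⊕1⊕1 = 0
p4 (pos 4,5,6,7,12,13,14,15): XOR of data positions = 0⊕1⊕0⊕1⊕1⊕1⊕1 = 1
p8 (pos 8,9,10,11,12,13,14,15): XOR of data positions = 0⊕0⊕1⊕1⊕1⊕1⊕1 = 1
Codeword: 100101010011111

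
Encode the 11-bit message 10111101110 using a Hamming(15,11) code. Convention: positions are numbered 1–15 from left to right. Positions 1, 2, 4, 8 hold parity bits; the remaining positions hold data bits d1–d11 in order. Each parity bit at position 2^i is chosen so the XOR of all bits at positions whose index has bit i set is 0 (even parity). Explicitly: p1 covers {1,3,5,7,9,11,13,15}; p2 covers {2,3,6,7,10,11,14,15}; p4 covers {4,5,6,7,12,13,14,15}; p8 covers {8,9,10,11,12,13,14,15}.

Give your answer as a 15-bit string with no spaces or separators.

011101111101110

Place data at non-parity positions: p1 p2 1 p4 0 1 1 p8 1 1 0 1 1 1 0
p1 (pos 1,3,5,7,9,11,13,15): XOR of data positions = 1⊕0⊕1⊕1⊕0⊕1⊕0 = 0
p2 (pos 2,3,6,7,10,11,14,15): XOR of data positions = 1⊕1⊕1⊕1⊕0⊕1⊕0 = 1
p4 (pos 4,5,6,7,12,13,14,15): XOR of data positions = 0⊕1⊕1⊕1⊕1⊕1⊕0 = 1
p8 (pos 8,9,10,11,12,13,14,15): XOR of data positions = 1⊕1⊕0⊕1⊕1⊕1⊕0 = 1
Codeword: 011101111101110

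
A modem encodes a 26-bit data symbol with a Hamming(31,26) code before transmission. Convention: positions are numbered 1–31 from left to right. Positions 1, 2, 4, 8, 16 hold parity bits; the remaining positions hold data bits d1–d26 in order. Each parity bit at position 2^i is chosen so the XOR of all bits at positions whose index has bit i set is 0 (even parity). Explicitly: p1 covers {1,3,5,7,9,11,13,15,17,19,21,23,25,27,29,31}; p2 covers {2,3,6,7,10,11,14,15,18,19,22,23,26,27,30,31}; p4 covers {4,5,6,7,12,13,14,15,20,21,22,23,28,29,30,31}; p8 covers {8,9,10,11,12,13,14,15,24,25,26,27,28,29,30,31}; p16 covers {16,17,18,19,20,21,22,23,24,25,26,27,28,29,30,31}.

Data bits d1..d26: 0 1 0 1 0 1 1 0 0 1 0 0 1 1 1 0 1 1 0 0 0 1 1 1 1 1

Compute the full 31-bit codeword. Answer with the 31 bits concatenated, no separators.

0100101001100100011101100011111

Place data at non-parity positions: p1 p2 0 p4 1 0 1 p8 0 1 1 0 0 1 0 p16 0 1 1 1 0 1 1 0 0 0 1 1 1 1 1
p1 (pos 1,3,5,7,9,11,13,15,17,19,21,23,25,27,29,31): XOR of data positions = 0⊕1⊕1⊕0⊕1⊕0⊕0⊕0⊕1⊕0⊕1⊕0⊕1⊕1⊕1 = 0
p2 (pos 2,3,6,7,10,11,14,15,18,19,22,23,26,27,30,31): XOR of data positions = 0⊕0⊕1⊕1⊕1⊕1⊕0⊕1⊕1⊕1⊕1⊕0⊕1⊕1⊕1 = 1
p4 (pos 4,5,6,7,12,13,14,15,20,21,22,23,28,29,30,31): XOR of data positions = 1⊕0⊕1⊕0⊕0⊕1⊕0⊕1⊕0⊕1⊕1⊕1⊕1⊕1⊕1 = 0
p8 (pos 8,9,10,11,12,13,14,15,24,25,26,27,28,29,30,31): XOR of data positions = 0⊕1⊕1⊕0⊕0⊕1⊕0⊕0⊕0⊕0⊕1⊕1⊕1⊕1⊕1 = 0
p16 (pos 16,17,18,19,20,21,22,23,24,25,26,27,28,29,30,31): XOR of data positions = 0⊕1⊕1⊕1⊕0⊕1⊕1⊕0⊕0⊕0⊕1⊕1⊕1⊕1⊕1 = 0
Codeword: 0100101001100100011101100011111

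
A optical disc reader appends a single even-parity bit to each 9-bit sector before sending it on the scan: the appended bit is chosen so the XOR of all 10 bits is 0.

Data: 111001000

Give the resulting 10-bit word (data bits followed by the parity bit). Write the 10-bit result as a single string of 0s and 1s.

1110010000

XOR of the 9 data bits: 1⊕1⊕1⊕0⊕0⊕1⊕0⊕0⊕0 = 0
Parity bit = 0 (so all 10 bits XOR to 0).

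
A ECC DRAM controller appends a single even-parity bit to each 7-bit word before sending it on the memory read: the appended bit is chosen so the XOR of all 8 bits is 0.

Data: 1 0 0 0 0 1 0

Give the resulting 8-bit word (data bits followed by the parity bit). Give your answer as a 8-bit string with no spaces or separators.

10000100

XOR of the 7 data bits: 1⊕0⊕0⊕0⊕0⊕1⊕0 = 0
Parity bit = 0 (so all 8 bits XOR to 0).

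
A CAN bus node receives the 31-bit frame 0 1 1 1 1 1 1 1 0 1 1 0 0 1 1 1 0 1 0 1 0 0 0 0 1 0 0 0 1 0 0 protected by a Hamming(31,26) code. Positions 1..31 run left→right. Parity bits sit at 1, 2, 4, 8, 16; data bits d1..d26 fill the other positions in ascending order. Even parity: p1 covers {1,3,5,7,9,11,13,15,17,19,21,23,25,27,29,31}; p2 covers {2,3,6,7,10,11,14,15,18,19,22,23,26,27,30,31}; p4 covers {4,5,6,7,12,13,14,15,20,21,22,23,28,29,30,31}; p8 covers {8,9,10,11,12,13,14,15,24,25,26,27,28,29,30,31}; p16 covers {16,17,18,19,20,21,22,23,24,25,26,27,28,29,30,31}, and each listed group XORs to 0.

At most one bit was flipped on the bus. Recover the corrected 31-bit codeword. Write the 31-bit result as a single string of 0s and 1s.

0111111101100111010100001010100

s1 (pos 1,3,5,7,9,11,13,15,17,19,21,23,25,27,29,31): 0⊕1⊕1⊕1⊕0⊕1⊕0⊕1⊕0⊕0⊕0⊕0⊕1⊕0⊕1⊕0 = 1
s2 (pos 2,3,6,7,10,11,14,15,18,19,22,23,26,27,30,31): 1⊕1⊕1⊕1⊕1⊕1⊕1⊕1⊕1⊕0⊕0⊕0⊕0⊕0⊕0⊕0 = 1
s4 (pos 4,5,6,7,12,13,14,15,20,21,22,23,28,29,30,31): 1⊕1⊕1⊕1⊕0⊕0⊕1⊕1⊕1⊕0⊕0⊕0⊕0⊕1⊕0⊕0 = 0
s8 (pos 8,9,10,11,12,13,14,15,24,25,26,27,28,29,30,31): 1⊕0⊕1⊕1⊕0⊕0⊕1⊕1⊕0⊕1⊕0⊕0⊕0⊕1⊕0⊕0 = 1
s16 (pos 16,17,18,19,20,21,22,23,24,25,26,27,28,29,30,31): 1⊕0⊕1⊕0⊕1⊕0⊕0⊕0⊕0⊕1⊕0⊕0⊕0⊕1⊕0⊕0 = 1
Syndrome s16…s1 = 11011 → error at position 27.
Flip position 27: 0111111101100111010100001000100 → 0111111101100111010100001010100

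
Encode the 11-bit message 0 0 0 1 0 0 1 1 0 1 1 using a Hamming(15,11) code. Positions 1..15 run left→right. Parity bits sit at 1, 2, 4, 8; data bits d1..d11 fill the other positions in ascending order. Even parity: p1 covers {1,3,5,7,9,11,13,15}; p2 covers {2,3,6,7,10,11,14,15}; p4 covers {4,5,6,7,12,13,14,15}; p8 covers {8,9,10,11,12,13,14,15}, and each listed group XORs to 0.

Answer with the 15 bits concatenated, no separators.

100000100011011

Place data at non-parity positions: p1 p2 0 p4 0 0 1 p8 0 0 1 1 0 1 1
p1 (pos 1,3,5,7,9,11,13,15): XOR of data positions = 0⊕0⊕1⊕0⊕1⊕0⊕1 = 1
p2 (pos 2,3,6,7,10,11,14,15): XOR of data positions = 0⊕0⊕1⊕0⊕1⊕1⊕1 = 0
p4 (pos 4,5,6,7,12,13,14,15): XOR of data positions = 0⊕0⊕1⊕1⊕0⊕1⊕1 = 0
p8 (pos 8,9,10,11,12,13,14,15): XOR of data positions = 0⊕0⊕1⊕1⊕0⊕1⊕1 = 0
Codeword: 100000100011011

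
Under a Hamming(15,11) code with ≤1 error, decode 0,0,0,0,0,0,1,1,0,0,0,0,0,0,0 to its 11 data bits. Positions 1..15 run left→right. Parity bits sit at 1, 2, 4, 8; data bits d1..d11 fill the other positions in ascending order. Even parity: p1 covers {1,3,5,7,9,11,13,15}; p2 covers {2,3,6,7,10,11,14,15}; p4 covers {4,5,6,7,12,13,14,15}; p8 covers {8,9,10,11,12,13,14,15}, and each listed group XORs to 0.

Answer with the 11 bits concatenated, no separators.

00010000001

s1 (pos 1,3,5,7,9,11,13,15): 0⊕0⊕0⊕1⊕0⊕0⊕0⊕0 = 1
s2 (pos 2,3,6,7,10,11,14,15): 0⊕0⊕0⊕1⊕0⊕0⊕0⊕0 = 1
s4 (pos 4,5,6,7,12,13,14,15): 0⊕0⊕0⊕1⊕0⊕0⊕0⊕0 = 1
s8 (pos 8,9,10,11,12,13,14,15): 1⊕0⊕0⊕0⊕0⊕0⊕0⊕0 = 1
Syndrome s8…s1 = 1111 → error at position 15.
Flip position 15: 000000110000000 → 000000110000001
Read data bits from positions 3,5,6,7,9,10,11,12,13,14,15: 00010000001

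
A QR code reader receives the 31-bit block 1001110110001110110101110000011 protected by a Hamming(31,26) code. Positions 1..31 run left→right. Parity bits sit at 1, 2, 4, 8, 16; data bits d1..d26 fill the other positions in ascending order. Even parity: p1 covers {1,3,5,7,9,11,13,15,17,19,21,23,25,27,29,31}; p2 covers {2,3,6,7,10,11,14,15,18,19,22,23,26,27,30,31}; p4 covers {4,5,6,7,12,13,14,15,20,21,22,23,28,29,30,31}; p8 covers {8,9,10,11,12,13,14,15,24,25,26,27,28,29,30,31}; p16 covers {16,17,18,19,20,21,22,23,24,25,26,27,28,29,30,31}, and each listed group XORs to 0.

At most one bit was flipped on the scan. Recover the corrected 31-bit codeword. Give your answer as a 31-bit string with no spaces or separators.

1000110110001110110101110000011

s1 (pos 1,3,5,7,9,11,13,15,17,19,21,23,25,27,29,31): 1⊕0⊕1⊕0⊕1⊕0⊕1⊕1⊕1⊕0⊕0⊕1⊕0⊕0⊕0⊕1 = 0
s2 (pos 2,3,6,7,10,11,14,15,18,19,22,23,26,27,30,31): 0⊕0⊕1⊕0⊕0⊕0⊕1⊕1⊕1⊕0⊕1⊕1⊕0⊕0⊕1⊕1 = 0
s4 (pos 4,5,6,7,12,13,14,15,20,21,22,23,28,29,30,31): 1⊕1⊕1⊕0⊕0⊕1⊕1⊕1⊕1⊕0⊕1⊕1⊕0⊕0⊕1⊕1 = 1
s8 (pos 8,9,10,11,12,13,14,15,24,25,26,27,28,29,30,31): 1⊕1⊕0⊕0⊕0⊕1⊕1⊕1⊕1⊕0⊕0⊕0⊕0⊕0⊕1⊕1 = 0
s16 (pos 16,17,18,19,20,21,22,23,24,25,26,27,28,29,30,31): 0⊕1⊕1⊕0⊕1⊕0⊕1⊕1⊕1⊕0⊕0⊕0⊕0⊕0⊕1⊕1 = 0
Syndrome s16…s1 = 00100 → error at position 4.
Flip position 4: 1001110110001110110101110000011 → 1000110110001110110101110000011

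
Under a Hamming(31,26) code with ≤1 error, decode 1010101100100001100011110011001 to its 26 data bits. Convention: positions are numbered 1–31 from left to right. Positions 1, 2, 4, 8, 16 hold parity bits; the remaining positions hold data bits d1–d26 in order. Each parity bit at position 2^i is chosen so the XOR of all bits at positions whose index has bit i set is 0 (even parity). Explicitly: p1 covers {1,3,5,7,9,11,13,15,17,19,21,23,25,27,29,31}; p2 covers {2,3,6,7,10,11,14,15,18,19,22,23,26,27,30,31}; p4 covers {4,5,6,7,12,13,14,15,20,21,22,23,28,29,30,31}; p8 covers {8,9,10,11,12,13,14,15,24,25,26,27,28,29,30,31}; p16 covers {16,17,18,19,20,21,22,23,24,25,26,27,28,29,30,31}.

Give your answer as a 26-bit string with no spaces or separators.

s1 (pos 1,3,5,7,9,11,13,15,17,19,21,23,25,27,29,31): 1⊕1⊕1⊕1⊕0⊕1⊕0⊕0⊕1⊕0⊕1⊕1⊕0⊕1⊕0⊕1 = 0
s2 (pos 2,3,6,7,10,11,14,15,18,19,22,23,26,27,30,31): 0⊕1⊕0⊕1⊕0⊕1⊕0⊕0⊕0⊕0⊕1⊕1⊕0⊕1⊕0⊕1 = 1
s4 (pos 4,5,6,7,12,13,14,15,20,21,22,23,28,29,30,31): 0⊕1⊕0⊕1⊕0⊕0⊕0⊕0⊕0⊕1⊕1⊕1⊕1⊕0⊕0⊕1 = 1
s8 (pos 8,9,10,11,12,13,14,15,24,25,26,27,28,29,30,31): 1⊕0⊕0⊕1⊕0⊕0⊕0⊕0⊕1⊕0⊕0⊕1⊕1⊕0⊕0⊕1 = 0
s16 (pos 16,17,18,19,20,21,22,23,24,25,26,27,28,29,30,31): 1⊕1⊕0⊕0⊕0⊕1⊕1⊕1⊕1⊕0⊕0⊕1⊕1⊕0⊕0⊕1 = 1
Syndrome s16…s1 = 10110 → error at position 22.
Flip position 22: 1010101100100001100011110011001 → 1010101100100001100010110011001
Read data bits from positions 3,5,6,7,9,10,11,12,13,14,15,17,18,19,20,21,22,23,24,25,26,27,28,29,30,31: 11010010000100010110011001

11010010000100010110011001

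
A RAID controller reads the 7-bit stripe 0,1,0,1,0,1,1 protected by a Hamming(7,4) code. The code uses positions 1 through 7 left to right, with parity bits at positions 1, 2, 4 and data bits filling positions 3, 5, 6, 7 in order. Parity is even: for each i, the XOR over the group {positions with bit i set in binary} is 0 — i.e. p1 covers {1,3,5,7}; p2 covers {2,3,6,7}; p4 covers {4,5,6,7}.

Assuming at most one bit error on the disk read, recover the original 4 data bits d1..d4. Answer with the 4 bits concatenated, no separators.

s1 (pos 1,3,5,7): 0⊕0⊕0⊕1 = 1
s2 (pos 2,3,6,7): 1⊕0⊕1⊕1 = 1
s4 (pos 4,5,6,7): 1⊕0⊕1⊕1 = 1
Syndrome s4…s1 = 111 → error at position 7.
Flip position 7: 0101011 → 0101010
Read data bits from positions 3,5,6,7: 0010

0010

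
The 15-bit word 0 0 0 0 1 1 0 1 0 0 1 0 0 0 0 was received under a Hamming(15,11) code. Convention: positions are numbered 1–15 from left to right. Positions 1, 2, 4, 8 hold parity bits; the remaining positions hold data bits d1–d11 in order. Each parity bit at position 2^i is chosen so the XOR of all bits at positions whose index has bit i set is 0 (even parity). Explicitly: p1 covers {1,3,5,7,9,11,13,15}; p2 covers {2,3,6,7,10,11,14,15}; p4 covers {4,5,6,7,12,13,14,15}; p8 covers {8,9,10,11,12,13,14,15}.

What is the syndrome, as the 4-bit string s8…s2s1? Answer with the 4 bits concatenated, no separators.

0000

s1 (pos 1,3,5,7,9,11,13,15): 0⊕0⊕1⊕0⊕0⊕1⊕0⊕0 = 0
s2 (pos 2,3,6,7,10,11,14,15): 0⊕0⊕1⊕0⊕0⊕1⊕0⊕0 = 0
s4 (pos 4,5,6,7,12,13,14,15): 0⊕1⊕1⊕0⊕0⊕0⊕0⊕0 = 0
s8 (pos 8,9,10,11,12,13,14,15): 1⊕0⊕0⊕1⊕0⊕0⊕0⊕0 = 0
Syndrome s8…s1 = 0000 → no error.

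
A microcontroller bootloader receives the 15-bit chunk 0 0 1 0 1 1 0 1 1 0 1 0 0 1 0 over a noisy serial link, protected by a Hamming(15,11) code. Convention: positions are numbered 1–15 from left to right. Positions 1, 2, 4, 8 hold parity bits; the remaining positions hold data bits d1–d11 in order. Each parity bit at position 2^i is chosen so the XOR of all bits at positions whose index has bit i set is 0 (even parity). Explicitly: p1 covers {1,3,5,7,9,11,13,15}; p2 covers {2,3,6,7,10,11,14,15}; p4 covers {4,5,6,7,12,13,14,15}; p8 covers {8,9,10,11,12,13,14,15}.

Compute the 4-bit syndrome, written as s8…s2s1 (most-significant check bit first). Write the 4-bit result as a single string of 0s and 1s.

s1 (pos 1,3,5,7,9,11,13,15): 0⊕1⊕1⊕0⊕1⊕1⊕0⊕0 = 0
s2 (pos 2,3,6,7,10,11,14,15): 0⊕1⊕1⊕0⊕0⊕1⊕1⊕0 = 0
s4 (pos 4,5,6,7,12,13,14,15): 0⊕1⊕1⊕0⊕0⊕0⊕1⊕0 = 1
s8 (pos 8,9,10,11,12,13,14,15): 1⊕1⊕0⊕1⊕0⊕0⊕1⊕0 = 0
Syndrome s8…s1 = 0100 → error at position 4.

0100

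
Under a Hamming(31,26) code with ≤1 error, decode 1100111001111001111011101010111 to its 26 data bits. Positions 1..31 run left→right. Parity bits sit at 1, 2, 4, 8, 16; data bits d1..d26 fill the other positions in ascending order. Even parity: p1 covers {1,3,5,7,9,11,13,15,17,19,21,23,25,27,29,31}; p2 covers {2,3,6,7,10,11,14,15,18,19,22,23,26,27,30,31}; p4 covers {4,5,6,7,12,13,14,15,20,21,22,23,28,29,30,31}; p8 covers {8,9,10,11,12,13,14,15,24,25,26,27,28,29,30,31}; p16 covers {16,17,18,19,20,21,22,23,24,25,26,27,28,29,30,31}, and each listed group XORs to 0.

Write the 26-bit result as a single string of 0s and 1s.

01110111000111011101010111

s1 (pos 1,3,5,7,9,11,13,15,17,19,21,23,25,27,29,31): 1⊕0⊕1⊕1⊕0⊕1⊕1⊕0⊕1⊕1⊕1⊕1⊕1⊕1⊕1⊕1 = 1
s2 (pos 2,3,6,7,10,11,14,15,18,19,22,23,26,27,30,31): 1⊕0⊕1⊕1⊕1⊕1⊕0⊕0⊕1⊕1⊕1⊕1⊕0⊕1⊕1⊕1 = 0
s4 (pos 4,5,6,7,12,13,14,15,20,21,22,23,28,29,30,31): 0⊕1⊕1⊕1⊕1⊕1⊕0⊕0⊕0⊕1⊕1⊕1⊕0⊕1⊕1⊕1 = 1
s8 (pos 8,9,10,11,12,13,14,15,24,25,26,27,28,29,30,31): 0⊕0⊕1⊕1⊕1⊕1⊕0⊕0⊕0⊕1⊕0⊕1⊕0⊕1⊕1⊕1 = 1
s16 (pos 16,17,18,19,20,21,22,23,24,25,26,27,28,29,30,31): 1⊕1⊕1⊕1⊕0⊕1⊕1⊕1⊕0⊕1⊕0⊕1⊕0⊕1⊕1⊕1 = 0
Syndrome s16…s1 = 01101 → error at position 13.
Flip position 13: 1100111001111001111011101010111 → 1100111001110001111011101010111
Read data bits from positions 3,5,6,7,9,10,11,12,13,14,15,17,18,19,20,21,22,23,24,25,26,27,28,29,30,31: 01110111000111011101010111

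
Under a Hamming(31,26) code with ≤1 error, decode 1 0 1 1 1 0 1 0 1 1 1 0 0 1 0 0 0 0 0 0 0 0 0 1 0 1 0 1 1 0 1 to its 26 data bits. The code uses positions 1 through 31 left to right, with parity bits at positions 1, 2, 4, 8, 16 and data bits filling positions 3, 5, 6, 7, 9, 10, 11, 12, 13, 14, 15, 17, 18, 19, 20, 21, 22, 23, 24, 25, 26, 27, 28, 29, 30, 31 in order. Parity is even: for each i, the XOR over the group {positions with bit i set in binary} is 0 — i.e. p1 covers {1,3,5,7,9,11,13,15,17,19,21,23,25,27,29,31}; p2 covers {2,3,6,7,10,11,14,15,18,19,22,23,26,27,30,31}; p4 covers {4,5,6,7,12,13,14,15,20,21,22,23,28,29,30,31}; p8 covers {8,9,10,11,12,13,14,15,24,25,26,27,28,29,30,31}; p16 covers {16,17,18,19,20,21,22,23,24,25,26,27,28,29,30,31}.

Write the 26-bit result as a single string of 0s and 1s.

s1 (pos 1,3,5,7,9,11,13,15,17,19,21,23,25,27,29,31): 1⊕1⊕1⊕1⊕1⊕1⊕0⊕0⊕0⊕0⊕0⊕0⊕0⊕0⊕1⊕1 = 0
s2 (pos 2,3,6,7,10,11,14,15,18,19,22,23,26,27,30,31): 0⊕1⊕0⊕1⊕1⊕1⊕1⊕0⊕0⊕0⊕0⊕0⊕1⊕0⊕0⊕1 = 1
s4 (pos 4,5,6,7,12,13,14,15,20,21,22,23,28,29,30,31): 1⊕1⊕0⊕1⊕0⊕0⊕1⊕0⊕0⊕0⊕0⊕0⊕1⊕1⊕0⊕1 = 1
s8 (pos 8,9,10,11,12,13,14,15,24,25,26,27,28,29,30,31): 0⊕1⊕1⊕1⊕0⊕0⊕1⊕0⊕1⊕0⊕1⊕0⊕1⊕1⊕0⊕1 = 1
s16 (pos 16,17,18,19,20,21,22,23,24,25,26,27,28,29,30,31): 0⊕0⊕0⊕0⊕0⊕0⊕0⊕0⊕1⊕0⊕1⊕0⊕1⊕1⊕0⊕1 = 1
Syndrome s16…s1 = 11110 → error at position 30.
Flip position 30: 1011101011100100000000010101101 → 1011101011100100000000010101111
Read data bits from positions 3,5,6,7,9,10,11,12,13,14,15,17,18,19,20,21,22,23,24,25,26,27,28,29,30,31: 11011110010000000010101111

11011110010000000010101111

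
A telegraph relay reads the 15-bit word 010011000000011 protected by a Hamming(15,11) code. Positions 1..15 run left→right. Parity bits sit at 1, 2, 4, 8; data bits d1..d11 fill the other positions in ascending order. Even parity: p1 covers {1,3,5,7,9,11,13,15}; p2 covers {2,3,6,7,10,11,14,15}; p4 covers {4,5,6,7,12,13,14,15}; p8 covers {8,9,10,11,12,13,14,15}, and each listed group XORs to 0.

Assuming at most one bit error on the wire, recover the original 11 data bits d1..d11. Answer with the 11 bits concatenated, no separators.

s1 (pos 1,3,5,7,9,11,13,15): 0⊕0⊕1⊕0⊕0⊕0⊕0⊕1 = 0
s2 (pos 2,3,6,7,10,11,14,15): 1⊕0⊕1⊕0⊕0⊕0⊕1⊕1 = 0
s4 (pos 4,5,6,7,12,13,14,15): 0⊕1⊕1⊕0⊕0⊕0⊕1⊕1 = 0
s8 (pos 8,9,10,11,12,13,14,15): 0⊕0⊕0⊕0⊕0⊕0⊕1⊕1 = 0
Syndrome s8…s1 = 0000 → no error.
Read data bits from positions 3,5,6,7,9,10,11,12,13,14,15: 01100000011

01100000011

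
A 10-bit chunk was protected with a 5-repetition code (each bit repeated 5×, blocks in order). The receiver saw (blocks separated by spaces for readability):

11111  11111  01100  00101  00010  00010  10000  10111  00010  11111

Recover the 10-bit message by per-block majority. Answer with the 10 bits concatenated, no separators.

1100000101

Block 1 (11111): 5 ones → 1
Block 2 (11111): 5 ones → 1
Block 3 (01100): 2 ones → 0
Block 4 (00101): 2 ones → 0
Block 5 (00010): 1 one → 0
Block 6 (00010): 1 one → 0
Block 7 (10000): 1 one → 0
Block 8 (10111): 4 ones → 1
Block 9 (00010): 1 one → 0
Block 10 (11111): 5 ones → 1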